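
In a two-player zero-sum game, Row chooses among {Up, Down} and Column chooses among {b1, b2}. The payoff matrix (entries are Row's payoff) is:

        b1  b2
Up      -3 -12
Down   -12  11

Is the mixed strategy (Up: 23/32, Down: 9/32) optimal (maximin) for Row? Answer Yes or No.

Against b1 this mix gives (23/32)·(-3) + (9/32)·(-12) = -177/32.
Against b2 this mix gives (23/32)·(-12) + (9/32)·11 = -177/32.
All of Column's active replies (b1, b2) yield -177/32, and no column does worse for Row. The mix makes Column indifferent and guarantees -177/32, so it is optimal.

Yes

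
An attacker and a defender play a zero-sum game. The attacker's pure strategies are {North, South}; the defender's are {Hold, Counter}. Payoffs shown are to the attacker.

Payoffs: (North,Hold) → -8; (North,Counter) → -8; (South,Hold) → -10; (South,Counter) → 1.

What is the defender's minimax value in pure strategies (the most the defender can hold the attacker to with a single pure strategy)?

Column maxima: Hold → -8, Counter → 1.
The smallest of these is -8.

-8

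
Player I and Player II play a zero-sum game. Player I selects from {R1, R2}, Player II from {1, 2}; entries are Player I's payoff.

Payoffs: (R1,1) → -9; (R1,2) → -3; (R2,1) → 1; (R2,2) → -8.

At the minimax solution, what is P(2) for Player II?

Row minima: R1 → -9, R2 → -8; maximin = -8.
Column maxima: 1 → 1, 2 → -3; minimax = -3.
-8 ≠ -3, so there is no saddle point; optimal play is mixed.
Let Player I play R1 with probability p. Expected payoff against 1: (-9)p + 1(1−p) = −10p + 1; against 2: (-3)p + (-8)(1−p) = 5p − 8.
Setting these equal: −10p + 1 = 5p − 8 ⇒ −15p = -9 ⇒ p = 3/5, and the value is (-10)·(3/5) + 1 = -5.
For Player II: with q = P(1), equating R1's and R2's payoffs gives −6q − 3 = 9q − 8 ⇒ q = 1/3.

2/3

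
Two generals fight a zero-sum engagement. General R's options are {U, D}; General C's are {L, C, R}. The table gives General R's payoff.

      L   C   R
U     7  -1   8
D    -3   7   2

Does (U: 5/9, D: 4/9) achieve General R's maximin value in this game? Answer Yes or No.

Against L this mix gives (5/9)·7 + (4/9)·(-3) = 23/9.
Against C this mix gives (5/9)·(-1) + (4/9)·7 = 23/9.
Against R this mix gives (5/9)·8 + (4/9)·2 = 16/3.
All of General C's active replies (L, C) yield 23/9, and no column does worse for General R. The mix makes General C indifferent and guarantees 23/9, so it is optimal.

Yes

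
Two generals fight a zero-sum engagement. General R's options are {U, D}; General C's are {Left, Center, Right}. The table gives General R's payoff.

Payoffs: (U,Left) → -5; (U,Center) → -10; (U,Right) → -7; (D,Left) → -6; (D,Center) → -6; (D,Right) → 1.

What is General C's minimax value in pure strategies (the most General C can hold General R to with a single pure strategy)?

-6

Column maxima: Left → -5, Center → -6, Right → 1.
The smallest of these is -6.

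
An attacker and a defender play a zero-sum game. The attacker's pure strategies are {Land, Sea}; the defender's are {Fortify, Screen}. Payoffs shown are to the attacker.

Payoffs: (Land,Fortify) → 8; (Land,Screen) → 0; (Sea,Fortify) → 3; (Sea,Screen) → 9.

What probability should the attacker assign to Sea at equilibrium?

4/7

Row minima: Land → 0, Sea → 3; maximin = 3.
Column maxima: Fortify → 8, Screen → 9; minimax = 8.
3 ≠ 8, so there is no saddle point; optimal play is mixed.
Let the attacker play Land with probability p. Expected payoff against Fortify: 8p + 3(1−p) = 5p + 3; against Screen: 0p + 9(1−p) = −9p + 9.
Setting these equal: 5p + 3 = −9p + 9 ⇒ 14p = 6 ⇒ p = 3/7, and the value is (5)·(3/7) + 3 = 36/7.
For the defender: with q = P(Fortify), equating Land's and Sea's payoffs gives 8q = −6q + 9 ⇒ q = 9/14.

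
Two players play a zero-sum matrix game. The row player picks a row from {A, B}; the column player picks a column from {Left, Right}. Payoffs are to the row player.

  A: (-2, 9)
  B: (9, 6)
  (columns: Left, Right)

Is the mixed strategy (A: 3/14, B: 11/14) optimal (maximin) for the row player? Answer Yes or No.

Yes

Against Left this mix gives (3/14)·(-2) + (11/14)·9 = 93/14.
Against Right this mix gives (3/14)·9 + (11/14)·6 = 93/14.
All of the column player's active replies (Left, Right) yield 93/14, and no column does worse for the row player. The mix makes the column player indifferent and guarantees 93/14, so it is optimal.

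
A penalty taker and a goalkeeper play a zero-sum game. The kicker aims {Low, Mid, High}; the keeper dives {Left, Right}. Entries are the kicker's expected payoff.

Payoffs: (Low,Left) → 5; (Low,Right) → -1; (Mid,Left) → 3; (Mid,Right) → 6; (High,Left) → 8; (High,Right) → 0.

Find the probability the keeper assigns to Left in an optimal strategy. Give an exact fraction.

6/11

Row minima: Low → -1, Mid → 3, High → 0; maximin = 3.
Column maxima: Left → 8, Right → 6; minimax = 6.
3 ≠ 6, so there is no saddle point; optimal play is mixed.
Low is strictly dominated by High, so the kicker never plays it.
On the remaining 2×2 (Mid, High vs Left, Right):
Let the kicker play Mid with probability p. Expected payoff against Left: 3p + 8(1−p) = −5p + 8; against Right: 6p + 0(1−p) = 6p.
Setting these equal: −5p + 8 = 6p ⇒ −11p = -8 ⇒ p = 8/11, and the value is (-5)·(8/11) + 8 = 48/11.
For the keeper: with q = P(Left), equating Mid's and High's payoffs gives −3q + 6 = 8q ⇒ q = 6/11.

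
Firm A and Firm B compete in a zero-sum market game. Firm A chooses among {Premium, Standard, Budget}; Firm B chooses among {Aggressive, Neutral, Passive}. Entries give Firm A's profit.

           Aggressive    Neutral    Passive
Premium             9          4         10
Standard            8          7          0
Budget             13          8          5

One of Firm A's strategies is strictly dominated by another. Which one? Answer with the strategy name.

Standard

Budget gives a strictly higher payoff than Standard against every column: 13 > 8, 8 > 7, 5 > 0.
So Standard is strictly dominated and Firm A never plays it.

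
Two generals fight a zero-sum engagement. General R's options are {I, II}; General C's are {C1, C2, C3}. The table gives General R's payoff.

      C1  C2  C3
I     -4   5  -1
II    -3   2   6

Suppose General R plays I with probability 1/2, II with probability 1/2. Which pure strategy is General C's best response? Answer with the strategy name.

If General C plays C1, General R's expected payoff is (1/2)·(-4) + (1/2)·(-3) = -7/2.
If General C plays C2, General R's expected payoff is (1/2)·5 + (1/2)·2 = 7/2.
If General C plays C3, General R's expected payoff is (1/2)·(-1) + (1/2)·6 = 5/2.
General C minimizes General R's payoff; the smallest is -7/2, so the best response is C1.

C1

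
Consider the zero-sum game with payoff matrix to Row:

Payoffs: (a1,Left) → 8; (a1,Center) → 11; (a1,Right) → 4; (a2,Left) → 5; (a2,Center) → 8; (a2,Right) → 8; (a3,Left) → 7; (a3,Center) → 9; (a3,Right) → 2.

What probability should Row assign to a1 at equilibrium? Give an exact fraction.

Row minima: a1 → 4, a2 → 5, a3 → 2; maximin = 5.
Column maxima: Left → 8, Center → 11, Right → 8; minimax = 8.
5 ≠ 8, so there is no saddle point; optimal play is mixed.
a3 is strictly dominated by a1, so Row never plays it.
Center is strictly dominated by Left (it gives Row strictly more in every row), so Column never plays it.
On the remaining 2×2 (a1, a2 vs Left, Right):
Let Row play a1 with probability p. Expected payoff against Left: 8p + 5(1−p) = 3p + 5; against Right: 4p + 8(1−p) = −4p + 8.
Setting these equal: 3p + 5 = −4p + 8 ⇒ 7p = 3 ⇒ p = 3/7, and the value is (3)·(3/7) + 5 = 44/7.
For Column: with q = P(Left), equating a1's and a2's payoffs gives 4q + 4 = −3q + 8 ⇒ q = 4/7.

3/7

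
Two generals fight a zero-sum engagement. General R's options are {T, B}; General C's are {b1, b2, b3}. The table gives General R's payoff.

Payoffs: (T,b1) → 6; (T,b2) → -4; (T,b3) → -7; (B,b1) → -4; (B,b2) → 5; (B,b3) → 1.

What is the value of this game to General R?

-11/9

Row minima: T → -7, B → -4; maximin = -4.
Column maxima: b1 → 6, b2 → 5, b3 → 1; minimax = 1.
-4 ≠ 1, so there is no saddle point; optimal play is mixed.
b2 is strictly dominated by b3 (it gives General R strictly more in every row), so General C never plays it.
On the remaining 2×2 (T, B vs b1, b3):
Let General R play T with probability p. Expected payoff against b1: 6p + (-4)(1−p) = 10p − 4; against b3: (-7)p + 1(1−p) = −8p + 1.
Setting these equal: 10p − 4 = −8p + 1 ⇒ 18p = 5 ⇒ p = 5/18, and the value is (10)·(5/18) − 4 = -11/9.
For General C: with q = P(b1), equating T's and B's payoffs gives 13q − 7 = −5q + 1 ⇒ q = 4/9.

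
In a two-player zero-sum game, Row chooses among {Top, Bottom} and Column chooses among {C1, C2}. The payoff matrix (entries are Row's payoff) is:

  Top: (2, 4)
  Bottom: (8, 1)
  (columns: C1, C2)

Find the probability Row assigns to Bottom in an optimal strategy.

Row minima: Top → 2, Bottom → 1; maximin = 2.
Column maxima: C1 → 8, C2 → 4; minimax = 4.
2 ≠ 4, so there is no saddle point; optimal play is mixed.
Let Row play Top with probability p. Expected payoff against C1: 2p + 8(1−p) = −6p + 8; against C2: 4p + 1(1−p) = 3p + 1.
Setting these equal: −6p + 8 = 3p + 1 ⇒ −9p = -7 ⇒ p = 7/9, and the value is (-6)·(7/9) + 8 = 10/3.
For Column: with q = P(C1), equating Top's and Bottom's payoffs gives −2q + 4 = 7q + 1 ⇒ q = 1/3.

2/9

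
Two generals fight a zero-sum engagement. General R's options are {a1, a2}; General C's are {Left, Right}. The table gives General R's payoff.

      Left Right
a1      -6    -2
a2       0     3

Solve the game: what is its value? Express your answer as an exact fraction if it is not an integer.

0

Row minima: a1 → -6, a2 → 0; maximin = 0.
Column maxima: Left → 0, Right → 3; minimax = 0.
Since maximin = minimax = 0, there is a saddle point and the value is 0.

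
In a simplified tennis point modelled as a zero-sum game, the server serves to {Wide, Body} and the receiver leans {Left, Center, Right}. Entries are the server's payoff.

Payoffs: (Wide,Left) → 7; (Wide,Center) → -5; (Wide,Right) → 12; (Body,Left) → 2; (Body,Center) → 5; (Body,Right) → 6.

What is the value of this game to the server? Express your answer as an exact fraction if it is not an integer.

Row minima: Wide → -5, Body → 2; maximin = 2.
Column maxima: Left → 7, Center → 5, Right → 12; minimax = 5.
2 ≠ 5, so there is no saddle point; optimal play is mixed.
Right is strictly dominated by Left (it gives the server strictly more in every row), so the receiver never plays it.
On the remaining 2×2 (Wide, Body vs Left, Center):
Let the server play Wide with probability p. Expected payoff against Left: 7p + 2(1−p) = 5p + 2; against Center: (-5)p + 5(1−p) = −10p + 5.
Setting these equal: 5p + 2 = −10p + 5 ⇒ 15p = 3 ⇒ p = 1/5, and the value is (5)·(1/5) + 2 = 3.
For the receiver: with q = P(Left), equating Wide's and Body's payoffs gives 12q − 5 = −3q + 5 ⇒ q = 2/3.

3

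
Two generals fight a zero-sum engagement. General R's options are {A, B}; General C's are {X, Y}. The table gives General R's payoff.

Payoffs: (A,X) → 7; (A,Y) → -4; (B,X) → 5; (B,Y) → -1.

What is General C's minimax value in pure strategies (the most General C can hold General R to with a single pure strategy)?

Column maxima: X → 7, Y → -1.
The smallest of these is -1.

-1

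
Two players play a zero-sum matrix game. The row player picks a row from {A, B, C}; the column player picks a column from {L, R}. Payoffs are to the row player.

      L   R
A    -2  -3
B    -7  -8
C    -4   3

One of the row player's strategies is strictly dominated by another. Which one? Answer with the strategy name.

A gives a strictly higher payoff than B against every column: -2 > -7, -3 > -8.
So B is strictly dominated and the row player never plays it.

B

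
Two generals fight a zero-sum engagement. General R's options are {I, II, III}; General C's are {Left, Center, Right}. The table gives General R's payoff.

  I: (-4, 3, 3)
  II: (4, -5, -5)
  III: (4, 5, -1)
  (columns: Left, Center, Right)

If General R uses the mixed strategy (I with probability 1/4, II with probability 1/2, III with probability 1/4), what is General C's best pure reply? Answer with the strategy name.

If General C plays Left, General R's expected payoff is (1/4)·(-4) + (1/2)·4 + (1/4)·4 = 2.
If General C plays Center, General R's expected payoff is (1/4)·3 + (1/2)·(-5) + (1/4)·5 = -1/2.
If General C plays Right, General R's expected payoff is (1/4)·3 + (1/2)·(-5) + (1/4)·(-1) = -2.
General C minimizes General R's payoff; the smallest is -2, so the best response is Right.

Right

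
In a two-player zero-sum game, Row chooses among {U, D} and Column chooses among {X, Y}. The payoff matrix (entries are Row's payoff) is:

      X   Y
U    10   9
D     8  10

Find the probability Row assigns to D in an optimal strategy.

1/3

Row minima: U → 9, D → 8; maximin = 9.
Column maxima: X → 10, Y → 10; minimax = 10.
9 ≠ 10, so there is no saddle point; optimal play is mixed.
Let Row play U with probability p. Expected payoff against X: 10p + 8(1−p) = 2p + 8; against Y: 9p + 10(1−p) = −p + 10.
Setting these equal: 2p + 8 = −p + 10 ⇒ 3p = 2 ⇒ p = 2/3, and the value is (2)·(2/3) + 8 = 28/3.
For Column: with q = P(X), equating U's and D's payoffs gives q + 9 = −2q + 10 ⇒ q = 1/3.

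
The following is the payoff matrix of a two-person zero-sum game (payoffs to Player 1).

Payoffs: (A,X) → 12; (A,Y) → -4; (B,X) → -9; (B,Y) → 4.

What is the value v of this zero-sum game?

12/29

Row minima: A → -4, B → -9; maximin = -4.
Column maxima: X → 12, Y → 4; minimax = 4.
-4 ≠ 4, so there is no saddle point; optimal play is mixed.
Let Player 1 play A with probability p. Expected payoff against X: 12p + (-9)(1−p) = 21p − 9; against Y: (-4)p + 4(1−p) = −8p + 4.
Setting these equal: 21p − 9 = −8p + 4 ⇒ 29p = 13 ⇒ p = 13/29, and the value is (21)·(13/29) − 9 = 12/29.
For Player 2: with q = P(X), equating A's and B's payoffs gives 16q − 4 = −13q + 4 ⇒ q = 8/29.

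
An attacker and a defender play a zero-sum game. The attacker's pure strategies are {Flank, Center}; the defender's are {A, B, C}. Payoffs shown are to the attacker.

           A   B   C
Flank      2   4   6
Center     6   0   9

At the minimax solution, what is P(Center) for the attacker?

Row minima: Flank → 2, Center → 0; maximin = 2.
Column maxima: A → 6, B → 4, C → 9; minimax = 4.
2 ≠ 4, so there is no saddle point; optimal play is mixed.
C is strictly dominated by A (it gives the attacker strictly more in every row), so the defender never plays it.
On the remaining 2×2 (Flank, Center vs A, B):
Let the attacker play Flank with probability p. Expected payoff against A: 2p + 6(1−p) = −4p + 6; against B: 4p + 0(1−p) = 4p.
Setting these equal: −4p + 6 = 4p ⇒ −8p = -6 ⇒ p = 3/4, and the value is (-4)·(3/4) + 6 = 3.
For the defender: with q = P(A), equating Flank's and Center's payoffs gives −2q + 4 = 6q ⇒ q = 1/2.

1/4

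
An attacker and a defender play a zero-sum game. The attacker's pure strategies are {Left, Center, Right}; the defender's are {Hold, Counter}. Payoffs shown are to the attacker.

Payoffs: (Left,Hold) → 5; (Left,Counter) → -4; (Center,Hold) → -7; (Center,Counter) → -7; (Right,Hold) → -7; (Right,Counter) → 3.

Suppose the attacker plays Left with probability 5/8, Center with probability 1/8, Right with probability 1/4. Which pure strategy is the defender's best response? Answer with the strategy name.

If the defender plays Hold, the attacker's expected payoff is (5/8)·5 + (1/8)·(-7) + (1/4)·(-7) = 1/2.
If the defender plays Counter, the attacker's expected payoff is (5/8)·(-4) + (1/8)·(-7) + (1/4)·3 = -21/8.
The defender minimizes the attacker's payoff; the smallest is -21/8, so the best response is Counter.

Counter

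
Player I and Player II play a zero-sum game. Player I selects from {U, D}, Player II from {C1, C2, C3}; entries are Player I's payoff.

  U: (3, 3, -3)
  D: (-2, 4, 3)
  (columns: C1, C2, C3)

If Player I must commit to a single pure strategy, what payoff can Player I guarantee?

-2

Row minima: U → -3, D → -2.
The best of these is -2.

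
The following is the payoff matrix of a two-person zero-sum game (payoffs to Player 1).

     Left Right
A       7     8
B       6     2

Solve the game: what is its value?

7

Row minima: A → 7, B → 2; maximin = 7.
Column maxima: Left → 7, Right → 8; minimax = 7.
Since maximin = minimax = 7, there is a saddle point and the value is 7.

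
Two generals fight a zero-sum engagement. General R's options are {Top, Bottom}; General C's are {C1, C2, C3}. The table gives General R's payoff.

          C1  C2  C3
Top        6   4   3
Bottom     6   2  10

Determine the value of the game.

34/9

Row minima: Top → 3, Bottom → 2; maximin = 3.
Column maxima: C1 → 6, C2 → 4, C3 → 10; minimax = 4.
3 ≠ 4, so there is no saddle point; optimal play is mixed.
C1 is strictly dominated by C2 (it gives General R strictly more in every row), so General C never plays it.
On the remaining 2×2 (Top, Bottom vs C2, C3):
Let General R play Top with probability p. Expected payoff against C2: 4p + 2(1−p) = 2p + 2; against C3: 3p + 10(1−p) = −7p + 10.
Setting these equal: 2p + 2 = −7p + 10 ⇒ 9p = 8 ⇒ p = 8/9, and the value is (2)·(8/9) + 2 = 34/9.
For General C: with q = P(C2), equating Top's and Bottom's payoffs gives q + 3 = −8q + 10 ⇒ q = 7/9.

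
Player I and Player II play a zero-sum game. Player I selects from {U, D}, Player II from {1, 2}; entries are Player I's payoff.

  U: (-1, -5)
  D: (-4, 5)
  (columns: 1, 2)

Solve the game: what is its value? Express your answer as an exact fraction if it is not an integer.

-25/13

Row minima: U → -5, D → -4; maximin = -4.
Column maxima: 1 → -1, 2 → 5; minimax = -1.
-4 ≠ -1, so there is no saddle point; optimal play is mixed.
Let Player I play U with probability p. Expected payoff against 1: (-1)p + (-4)(1−p) = 3p − 4; against 2: (-5)p + 5(1−p) = −10p + 5.
Setting these equal: 3p − 4 = −10p + 5 ⇒ 13p = 9 ⇒ p = 9/13, and the value is (3)·(9/13) − 4 = -25/13.
For Player II: with q = P(1), equating U's and D's payoffs gives 4q − 5 = −9q + 5 ⇒ q = 10/13.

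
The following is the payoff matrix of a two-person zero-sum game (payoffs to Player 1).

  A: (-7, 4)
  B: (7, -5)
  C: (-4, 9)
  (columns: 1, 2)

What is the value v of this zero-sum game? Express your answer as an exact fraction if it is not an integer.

Row minima: A → -7, B → -5, C → -4; maximin = -4.
Column maxima: 1 → 7, 2 → 9; minimax = 7.
-4 ≠ 7, so there is no saddle point; optimal play is mixed.
A is strictly dominated by C, so Player 1 never plays it.
On the remaining 2×2 (B, C vs 1, 2):
Let Player 1 play B with probability p. Expected payoff against 1: 7p + (-4)(1−p) = 11p − 4; against 2: (-5)p + 9(1−p) = −14p + 9.
Setting these equal: 11p − 4 = −14p + 9 ⇒ 25p = 13 ⇒ p = 13/25, and the value is (11)·(13/25) − 4 = 43/25.
For Player 2: with q = P(1), equating B's and C's payoffs gives 12q − 5 = −13q + 9 ⇒ q = 14/25.

43/25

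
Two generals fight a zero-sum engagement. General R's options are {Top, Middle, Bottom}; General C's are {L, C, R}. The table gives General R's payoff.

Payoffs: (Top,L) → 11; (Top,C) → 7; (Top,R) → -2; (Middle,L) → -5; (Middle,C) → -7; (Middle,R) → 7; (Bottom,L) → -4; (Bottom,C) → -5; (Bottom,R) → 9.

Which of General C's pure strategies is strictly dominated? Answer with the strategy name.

C holds General R's payoff strictly below L in every row: 7 < 11, -7 < -5, -5 < -4.
So L is strictly dominated for General C.

L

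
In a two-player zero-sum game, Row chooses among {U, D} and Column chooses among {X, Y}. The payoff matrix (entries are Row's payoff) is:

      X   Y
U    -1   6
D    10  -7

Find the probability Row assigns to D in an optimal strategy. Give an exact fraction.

Row minima: U → -1, D → -7; maximin = -1.
Column maxima: X → 10, Y → 6; minimax = 6.
-1 ≠ 6, so there is no saddle point; optimal play is mixed.
Let Row play U with probability p. Expected payoff against X: (-1)p + 10(1−p) = −11p + 10; against Y: 6p + (-7)(1−p) = 13p − 7.
Setting these equal: −11p + 10 = 13p − 7 ⇒ −24p = -17 ⇒ p = 17/24, and the value is (-11)·(17/24) + 10 = 53/24.
For Column: with q = P(X), equating U's and D's payoffs gives −7q + 6 = 17q − 7 ⇒ q = 13/24.

7/24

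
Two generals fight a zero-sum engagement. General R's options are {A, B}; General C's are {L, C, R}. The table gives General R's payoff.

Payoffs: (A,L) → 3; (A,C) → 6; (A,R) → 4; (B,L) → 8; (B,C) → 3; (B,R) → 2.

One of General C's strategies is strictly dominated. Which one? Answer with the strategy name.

C

R holds General R's payoff strictly below C in every row: 4 < 6, 2 < 3.
So C is strictly dominated for General C.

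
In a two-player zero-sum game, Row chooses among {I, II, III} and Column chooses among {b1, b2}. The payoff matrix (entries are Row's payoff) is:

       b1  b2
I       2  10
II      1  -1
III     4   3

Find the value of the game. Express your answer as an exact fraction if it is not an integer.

34/9

Row minima: I → 2, II → -1, III → 3; maximin = 3.
Column maxima: b1 → 4, b2 → 10; minimax = 4.
3 ≠ 4, so there is no saddle point; optimal play is mixed.
II is strictly dominated by I, so Row never plays it.
On the remaining 2×2 (I, III vs b1, b2):
Let Row play I with probability p. Expected payoff against b1: 2p + 4(1−p) = −2p + 4; against b2: 10p + 3(1−p) = 7p + 3.
Setting these equal: −2p + 4 = 7p + 3 ⇒ −9p = -1 ⇒ p = 1/9, and the value is (-2)·(1/9) + 4 = 34/9.
For Column: with q = P(b1), equating I's and III's payoffs gives −8q + 10 = q + 3 ⇒ q = 7/9.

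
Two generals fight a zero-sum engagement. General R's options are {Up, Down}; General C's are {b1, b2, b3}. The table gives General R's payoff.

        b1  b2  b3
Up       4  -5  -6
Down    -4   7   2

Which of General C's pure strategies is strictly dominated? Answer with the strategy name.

b2

b3 holds General R's payoff strictly below b2 in every row: -6 < -5, 2 < 7.
So b2 is strictly dominated for General C.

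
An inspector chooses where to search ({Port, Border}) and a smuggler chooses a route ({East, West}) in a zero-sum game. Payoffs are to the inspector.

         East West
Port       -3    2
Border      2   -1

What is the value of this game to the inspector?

1/8

Row minima: Port → -3, Border → -1; maximin = -1.
Column maxima: East → 2, West → 2; minimax = 2.
-1 ≠ 2, so there is no saddle point; optimal play is mixed.
Let the inspector play Port with probability p. Expected payoff against East: (-3)p + 2(1−p) = −5p + 2; against West: 2p + (-1)(1−p) = 3p − 1.
Setting these equal: −5p + 2 = 3p − 1 ⇒ −8p = -3 ⇒ p = 3/8, and the value is (-5)·(3/8) + 2 = 1/8.
For the smuggler: with q = P(East), equating Port's and Border's payoffs gives −5q + 2 = 3q − 1 ⇒ q = 3/8.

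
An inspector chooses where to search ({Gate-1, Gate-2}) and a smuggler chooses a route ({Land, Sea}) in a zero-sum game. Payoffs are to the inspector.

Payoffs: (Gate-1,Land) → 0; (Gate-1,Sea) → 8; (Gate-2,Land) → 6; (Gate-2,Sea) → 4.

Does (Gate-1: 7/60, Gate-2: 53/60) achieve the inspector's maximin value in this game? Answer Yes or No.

Against Land this mix gives (7/60)·0 + (53/60)·6 = 53/10.
Against Sea this mix gives (7/60)·8 + (53/60)·4 = 67/15.
The smuggler will play Sea, holding the inspector to 67/15. Shifting weight toward the row that does better against Sea would raise this floor (the equalizing mix achieves 24/5 against both Sea and Land), so the proposed strategy is not optimal.

No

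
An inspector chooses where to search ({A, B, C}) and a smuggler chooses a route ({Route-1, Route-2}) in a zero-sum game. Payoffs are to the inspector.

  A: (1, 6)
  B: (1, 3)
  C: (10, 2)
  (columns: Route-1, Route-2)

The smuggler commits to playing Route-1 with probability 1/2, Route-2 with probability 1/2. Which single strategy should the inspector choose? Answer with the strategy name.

C

Expected payoff of A: (1/2)·1 + (1/2)·6 = 7/2.
Expected payoff of B: (1/2)·1 + (1/2)·3 = 2.
Expected payoff of C: (1/2)·10 + (1/2)·2 = 6.
The largest is 6, so the inspector's best response is C.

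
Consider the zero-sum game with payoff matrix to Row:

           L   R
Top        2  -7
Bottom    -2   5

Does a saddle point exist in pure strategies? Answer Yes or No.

No

Row minima: Top → -7, Bottom → -2; maximin = -2.
Column maxima: L → 2, R → 5; minimax = 2.
-2 ≠ 2, so no pure-strategy equilibrium exists.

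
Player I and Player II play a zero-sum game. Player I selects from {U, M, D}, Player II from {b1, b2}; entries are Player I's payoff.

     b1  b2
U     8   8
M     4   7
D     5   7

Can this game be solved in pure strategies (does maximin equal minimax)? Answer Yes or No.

Row minima: U → 8, M → 4, D → 5; maximin = 8.
Column maxima: b1 → 8, b2 → 8; minimax = 8.
maximin = minimax = 8, so a saddle point exists.

Yes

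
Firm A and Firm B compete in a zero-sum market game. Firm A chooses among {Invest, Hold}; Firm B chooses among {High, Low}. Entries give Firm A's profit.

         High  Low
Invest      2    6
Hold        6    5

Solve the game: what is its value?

Row minima: Invest → 2, Hold → 5; maximin = 5.
Column maxima: High → 6, Low → 6; minimax = 6.
5 ≠ 6, so there is no saddle point; optimal play is mixed.
Let Firm A play Invest with probability p. Expected payoff against High: 2p + 6(1−p) = −4p + 6; against Low: 6p + 5(1−p) = p + 5.
Setting these equal: −4p + 6 = p + 5 ⇒ −5p = -1 ⇒ p = 1/5, and the value is (-4)·(1/5) + 6 = 26/5.
For Firm B: with q = P(High), equating Invest's and Hold's payoffs gives −4q + 6 = q + 5 ⇒ q = 1/5.

26/5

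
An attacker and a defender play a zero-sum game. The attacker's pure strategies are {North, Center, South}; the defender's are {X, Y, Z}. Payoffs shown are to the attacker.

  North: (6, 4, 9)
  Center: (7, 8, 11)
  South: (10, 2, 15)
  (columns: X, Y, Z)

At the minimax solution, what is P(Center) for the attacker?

8/9

Row minima: North → 4, Center → 7, South → 2; maximin = 7.
Column maxima: X → 10, Y → 8, Z → 15; minimax = 8.
7 ≠ 8, so there is no saddle point; optimal play is mixed.
North is strictly dominated by Center, so the attacker never plays it.
Z is strictly dominated by X (it gives the attacker strictly more in every row), so the defender never plays it.
On the remaining 2×2 (Center, South vs X, Y):
Let the attacker play Center with probability p. Expected payoff against X: 7p + 10(1−p) = −3p + 10; against Y: 8p + 2(1−p) = 6p + 2.
Setting these equal: −3p + 10 = 6p + 2 ⇒ −9p = -8 ⇒ p = 8/9, and the value is (-3)·(8/9) + 10 = 22/3.
For the defender: with q = P(X), equating Center's and South's payoffs gives −q + 8 = 8q + 2 ⇒ q = 2/3.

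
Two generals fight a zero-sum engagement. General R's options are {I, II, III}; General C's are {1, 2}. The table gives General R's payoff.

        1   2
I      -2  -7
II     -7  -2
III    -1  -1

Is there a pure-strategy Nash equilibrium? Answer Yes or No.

Yes

Row minima: I → -7, II → -7, III → -1; maximin = -1.
Column maxima: 1 → -1, 2 → -1; minimax = -1.
maximin = minimax = -1, so a saddle point exists.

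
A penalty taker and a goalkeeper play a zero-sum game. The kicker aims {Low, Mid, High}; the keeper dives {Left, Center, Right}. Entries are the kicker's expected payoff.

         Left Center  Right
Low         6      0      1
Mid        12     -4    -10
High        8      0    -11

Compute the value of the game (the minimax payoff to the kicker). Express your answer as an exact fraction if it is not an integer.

0

Row minima: Low → 0, Mid → -10, High → -11; maximin = 0.
Column maxima: Left → 12, Center → 0, Right → 1; minimax = 0.
Since maximin = minimax = 0, there is a saddle point and the value is 0.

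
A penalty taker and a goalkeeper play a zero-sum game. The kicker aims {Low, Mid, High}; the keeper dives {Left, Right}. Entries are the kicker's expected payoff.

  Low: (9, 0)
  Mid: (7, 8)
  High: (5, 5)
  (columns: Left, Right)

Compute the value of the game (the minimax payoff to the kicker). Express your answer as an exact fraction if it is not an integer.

Row minima: Low → 0, Mid → 7, High → 5; maximin = 7.
Column maxima: Left → 9, Right → 8; minimax = 8.
7 ≠ 8, so there is no saddle point; optimal play is mixed.
High is strictly dominated by Mid, so the kicker never plays it.
On the remaining 2×2 (Low, Mid vs Left, Right):
Let the kicker play Low with probability p. Expected payoff against Left: 9p + 7(1−p) = 2p + 7; against Right: 0p + 8(1−p) = −8p + 8.
Setting these equal: 2p + 7 = −8p + 8 ⇒ 10p = 1 ⇒ p = 1/10, and the value is (2)·(1/10) + 7 = 36/5.
For the keeper: with q = P(Left), equating Low's and Mid's payoffs gives 9q = −q + 8 ⇒ q = 4/5.

36/5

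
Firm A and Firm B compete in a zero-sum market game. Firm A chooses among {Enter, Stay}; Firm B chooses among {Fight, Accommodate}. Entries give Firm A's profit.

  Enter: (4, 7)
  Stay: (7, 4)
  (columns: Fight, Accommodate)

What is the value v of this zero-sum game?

11/2

Row minima: Enter → 4, Stay → 4; maximin = 4.
Column maxima: Fight → 7, Accommodate → 7; minimax = 7.
4 ≠ 7, so there is no saddle point; optimal play is mixed.
Let Firm A play Enter with probability p. Expected payoff against Fight: 4p + 7(1−p) = −3p + 7; against Accommodate: 7p + 4(1−p) = 3p + 4.
Setting these equal: −3p + 7 = 3p + 4 ⇒ −6p = -3 ⇒ p = 1/2, and the value is (-3)·(1/2) + 7 = 11/2.
For Firm B: with q = P(Fight), equating Enter's and Stay's payoffs gives −3q + 7 = 3q + 4 ⇒ q = 1/2.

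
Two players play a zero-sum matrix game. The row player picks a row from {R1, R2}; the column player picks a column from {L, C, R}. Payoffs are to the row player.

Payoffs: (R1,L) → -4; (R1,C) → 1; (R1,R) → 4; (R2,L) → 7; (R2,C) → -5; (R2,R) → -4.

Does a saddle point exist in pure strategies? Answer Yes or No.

Row minima: R1 → -4, R2 → -5; maximin = -4.
Column maxima: L → 7, C → 1, R → 4; minimax = 1.
-4 ≠ 1, so no pure-strategy equilibrium exists.

No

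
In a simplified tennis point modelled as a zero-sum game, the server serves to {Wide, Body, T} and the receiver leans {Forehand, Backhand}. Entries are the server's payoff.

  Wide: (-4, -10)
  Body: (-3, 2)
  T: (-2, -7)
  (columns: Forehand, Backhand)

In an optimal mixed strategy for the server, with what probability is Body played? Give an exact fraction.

Row minima: Wide → -10, Body → -3, T → -7; maximin = -3.
Column maxima: Forehand → -2, Backhand → 2; minimax = -2.
-3 ≠ -2, so there is no saddle point; optimal play is mixed.
Wide is strictly dominated by Body, so the server never plays it.
On the remaining 2×2 (Body, T vs Forehand, Backhand):
Let the server play Body with probability p. Expected payoff against Forehand: (-3)p + (-2)(1−p) = −p − 2; against Backhand: 2p + (-7)(1−p) = 9p − 7.
Setting these equal: −p − 2 = 9p − 7 ⇒ −10p = -5 ⇒ p = 1/2, and the value is (-1)·(1/2) − 2 = -5/2.
For the receiver: with q = P(Forehand), equating Body's and T's payoffs gives −5q + 2 = 5q − 7 ⇒ q = 9/10.

1/2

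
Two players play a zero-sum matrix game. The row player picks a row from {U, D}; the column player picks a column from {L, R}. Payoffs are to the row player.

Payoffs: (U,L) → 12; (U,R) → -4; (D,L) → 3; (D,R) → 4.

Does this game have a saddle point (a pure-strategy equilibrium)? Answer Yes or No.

No

Row minima: U → -4, D → 3; maximin = 3.
Column maxima: L → 12, R → 4; minimax = 4.
3 ≠ 4, so no pure-strategy equilibrium exists.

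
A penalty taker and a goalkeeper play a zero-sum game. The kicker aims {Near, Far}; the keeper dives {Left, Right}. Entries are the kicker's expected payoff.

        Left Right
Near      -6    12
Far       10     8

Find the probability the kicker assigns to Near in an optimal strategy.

Row minima: Near → -6, Far → 8; maximin = 8.
Column maxima: Left → 10, Right → 12; minimax = 10.
8 ≠ 10, so there is no saddle point; optimal play is mixed.
Let the kicker play Near with probability p. Expected payoff against Left: (-6)p + 10(1−p) = −16p + 10; against Right: 12p + 8(1−p) = 4p + 8.
Setting these equal: −16p + 10 = 4p + 8 ⇒ −20p = -2 ⇒ p = 1/10, and the value is (-16)·(1/10) + 10 = 42/5.
For the keeper: with q = P(Left), equating Near's and Far's payoffs gives −18q + 12 = 2q + 8 ⇒ q = 1/5.

1/10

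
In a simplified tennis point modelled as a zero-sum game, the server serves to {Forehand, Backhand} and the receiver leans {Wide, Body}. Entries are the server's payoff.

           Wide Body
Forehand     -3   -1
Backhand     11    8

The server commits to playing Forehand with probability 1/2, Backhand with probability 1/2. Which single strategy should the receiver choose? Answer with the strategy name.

If the receiver plays Wide, the server's expected payoff is (1/2)·(-3) + (1/2)·11 = 4.
If the receiver plays Body, the server's expected payoff is (1/2)·(-1) + (1/2)·8 = 7/2.
The receiver minimizes the server's payoff; the smallest is 7/2, so the best response is Body.

Body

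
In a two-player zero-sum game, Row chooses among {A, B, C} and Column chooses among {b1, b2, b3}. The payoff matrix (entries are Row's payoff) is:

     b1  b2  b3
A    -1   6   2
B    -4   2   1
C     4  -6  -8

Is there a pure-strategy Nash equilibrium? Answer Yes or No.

Row minima: A → -1, B → -4, C → -8; maximin = -1.
Column maxima: b1 → 4, b2 → 6, b3 → 2; minimax = 2.
-1 ≠ 2, so no pure-strategy equilibrium exists.

No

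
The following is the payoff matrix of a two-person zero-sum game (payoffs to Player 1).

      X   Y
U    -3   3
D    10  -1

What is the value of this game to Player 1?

27/17

Row minima: U → -3, D → -1; maximin = -1.
Column maxima: X → 10, Y → 3; minimax = 3.
-1 ≠ 3, so there is no saddle point; optimal play is mixed.
Let Player 1 play U with probability p. Expected payoff against X: (-3)p + 10(1−p) = −13p + 10; against Y: 3p + (-1)(1−p) = 4p − 1.
Setting these equal: −13p + 10 = 4p − 1 ⇒ −17p = -11 ⇒ p = 11/17, and the value is (-13)·(11/17) + 10 = 27/17.
For Player 2: with q = P(X), equating U's and D's payoffs gives −6q + 3 = 11q − 1 ⇒ q = 4/17.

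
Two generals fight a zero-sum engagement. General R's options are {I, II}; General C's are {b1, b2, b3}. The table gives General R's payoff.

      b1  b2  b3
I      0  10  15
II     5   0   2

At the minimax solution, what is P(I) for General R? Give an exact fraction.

1/3

Row minima: I → 0, II → 0; maximin = 0.
Column maxima: b1 → 5, b2 → 10, b3 → 15; minimax = 5.
0 ≠ 5, so there is no saddle point; optimal play is mixed.
b3 is strictly dominated by b2 (it gives General R strictly more in every row), so General C never plays it.
On the remaining 2×2 (I, II vs b1, b2):
Let General R play I with probability p. Expected payoff against b1: 0p + 5(1−p) = −5p + 5; against b2: 10p + 0(1−p) = 10p.
Setting these equal: −5p + 5 = 10p ⇒ −15p = -5 ⇒ p = 1/3, and the value is (-5)·(1/3) + 5 = 10/3.
For General C: with q = P(b1), equating I's and II's payoffs gives −10q + 10 = 5q ⇒ q = 2/3.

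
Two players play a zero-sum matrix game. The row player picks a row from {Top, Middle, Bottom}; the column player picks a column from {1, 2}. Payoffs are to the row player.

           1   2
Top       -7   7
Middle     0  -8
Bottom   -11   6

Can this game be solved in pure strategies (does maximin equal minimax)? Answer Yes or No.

No

Row minima: Top → -7, Middle → -8, Bottom → -11; maximin = -7.
Column maxima: 1 → 0, 2 → 7; minimax = 0.
-7 ≠ 0, so no pure-strategy equilibrium exists.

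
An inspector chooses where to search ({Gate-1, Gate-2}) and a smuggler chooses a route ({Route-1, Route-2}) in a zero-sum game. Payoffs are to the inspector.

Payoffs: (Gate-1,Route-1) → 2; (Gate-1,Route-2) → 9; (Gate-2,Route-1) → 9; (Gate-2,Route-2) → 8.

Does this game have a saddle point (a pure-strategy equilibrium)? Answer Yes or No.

Row minima: Gate-1 → 2, Gate-2 → 8; maximin = 8.
Column maxima: Route-1 → 9, Route-2 → 9; minimax = 9.
8 ≠ 9, so no pure-strategy equilibrium exists.

No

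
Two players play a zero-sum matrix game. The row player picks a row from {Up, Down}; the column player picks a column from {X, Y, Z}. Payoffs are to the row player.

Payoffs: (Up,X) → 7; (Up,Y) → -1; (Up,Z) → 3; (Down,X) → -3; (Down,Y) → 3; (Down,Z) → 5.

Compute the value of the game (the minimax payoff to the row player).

9/7

Row minima: Up → -1, Down → -3; maximin = -1.
Column maxima: X → 7, Y → 3, Z → 5; minimax = 3.
-1 ≠ 3, so there is no saddle point; optimal play is mixed.
Z is strictly dominated by Y (it gives the row player strictly more in every row), so the column player never plays it.
On the remaining 2×2 (Up, Down vs X, Y):
Let the row player play Up with probability p. Expected payoff against X: 7p + (-3)(1−p) = 10p − 3; against Y: (-1)p + 3(1−p) = −4p + 3.
Setting these equal: 10p − 3 = −4p + 3 ⇒ 14p = 6 ⇒ p = 3/7, and the value is (10)·(3/7) − 3 = 9/7.
For the column player: with q = P(X), equating Up's and Down's payoffs gives 8q − 1 = −6q + 3 ⇒ q = 2/7.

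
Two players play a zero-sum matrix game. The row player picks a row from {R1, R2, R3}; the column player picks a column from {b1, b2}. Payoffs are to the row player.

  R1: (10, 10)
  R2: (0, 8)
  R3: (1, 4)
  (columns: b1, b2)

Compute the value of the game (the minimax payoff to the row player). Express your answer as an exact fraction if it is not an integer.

Row minima: R1 → 10, R2 → 0, R3 → 1; maximin = 10.
Column maxima: b1 → 10, b2 → 10; minimax = 10.
Since maximin = minimax = 10, there is a saddle point and the value is 10.

10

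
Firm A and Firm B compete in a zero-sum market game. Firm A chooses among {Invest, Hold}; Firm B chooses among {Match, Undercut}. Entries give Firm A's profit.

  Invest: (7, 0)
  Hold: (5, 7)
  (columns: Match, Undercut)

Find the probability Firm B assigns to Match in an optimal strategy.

Row minima: Invest → 0, Hold → 5; maximin = 5.
Column maxima: Match → 7, Undercut → 7; minimax = 7.
5 ≠ 7, so there is no saddle point; optimal play is mixed.
Let Firm A play Invest with probability p. Expected payoff against Match: 7p + 5(1−p) = 2p + 5; against Undercut: 0p + 7(1−p) = −7p + 7.
Setting these equal: 2p + 5 = −7p + 7 ⇒ 9p = 2 ⇒ p = 2/9, and the value is (2)·(2/9) + 5 = 49/9.
For Firm B: with q = P(Match), equating Invest's and Hold's payoffs gives 7q = −2q + 7 ⇒ q = 7/9.

7/9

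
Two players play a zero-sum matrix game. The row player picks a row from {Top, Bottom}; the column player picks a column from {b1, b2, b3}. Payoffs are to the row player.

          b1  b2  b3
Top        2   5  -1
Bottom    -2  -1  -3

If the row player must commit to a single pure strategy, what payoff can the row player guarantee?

-1

Row minima: Top → -1, Bottom → -3.
The best of these is -1.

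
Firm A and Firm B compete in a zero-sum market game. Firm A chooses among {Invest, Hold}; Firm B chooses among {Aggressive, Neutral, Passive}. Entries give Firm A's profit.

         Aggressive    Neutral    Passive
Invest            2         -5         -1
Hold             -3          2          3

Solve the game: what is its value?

-11/12

Row minima: Invest → -5, Hold → -3; maximin = -3.
Column maxima: Aggressive → 2, Neutral → 2, Passive → 3; minimax = 2.
-3 ≠ 2, so there is no saddle point; optimal play is mixed.
Passive is strictly dominated by Neutral (it gives Firm A strictly more in every row), so Firm B never plays it.
On the remaining 2×2 (Invest, Hold vs Aggressive, Neutral):
Let Firm A play Invest with probability p. Expected payoff against Aggressive: 2p + (-3)(1−p) = 5p − 3; against Neutral: (-5)p + 2(1−p) = −7p + 2.
Setting these equal: 5p − 3 = −7p + 2 ⇒ 12p = 5 ⇒ p = 5/12, and the value is (5)·(5/12) − 3 = -11/12.
For Firm B: with q = P(Aggressive), equating Invest's and Hold's payoffs gives 7q − 5 = −5q + 2 ⇒ q = 7/12.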